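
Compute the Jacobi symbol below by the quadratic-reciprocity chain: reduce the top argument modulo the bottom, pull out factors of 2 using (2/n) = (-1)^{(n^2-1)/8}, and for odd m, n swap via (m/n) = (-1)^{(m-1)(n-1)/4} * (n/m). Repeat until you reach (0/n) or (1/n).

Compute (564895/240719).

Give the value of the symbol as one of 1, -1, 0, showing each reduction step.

1

(564895/240719): 564895 mod 240719 = 83457, so (564895/240719) = (83457/240719)
flip (83457/240719) -> (240719/83457): both odd, 83457 mod 4 = 1, 240719 mod 4 = 3, so the flip contributes +1; sign now +1
(240719/83457): 240719 mod 83457 = 73805, so (240719/83457) = (73805/83457)
flip (73805/83457) -> (83457/73805): both odd, 73805 mod 4 = 1, 83457 mod 4 = 1, so the flip contributes +1; sign now +1
(83457/73805): 83457 mod 73805 = 9652, so (83457/73805) = (9652/73805)
factor out 2^2: 9652 = 2^2·2413; with 73805 mod 8 = 5, (2/73805) = -1; sign now +1; continue with (2413/73805)
flip (2413/73805) -> (73805/2413): both odd, 2413 mod 4 = 1, 73805 mod 4 = 1, so the flip contributes +1; sign now +1
(73805/2413): 73805 mod 2413 = 1415, so (73805/2413) = (1415/2413)
flip (1415/2413) -> (2413/1415): both odd, 1415 mod 4 = 3, 2413 mod 4 = 1, so the flip contributes +1; sign now +1
(2413/1415): 2413 mod 1415 = 998, so (2413/1415) = (998/1415)
factor out 2^1: 998 = 2^1·499; with 1415 mod 8 = 7, (2/1415) = +1; sign now +1; continue with (499/1415)
flip (499/1415) -> (1415/499): both odd, 499 mod 4 = 3, 1415 mod 4 = 3, so the flip contributes -1; sign now -1
(1415/499): 1415 mod 499 = 417, so (1415/499) = (417/499)
flip (417/499) -> (499/417): both odd, 417 mod 4 = 1, 499 mod 4 = 3, so the flip contributes +1; sign now -1
(499/417): 499 mod 417 = 82, so (499/417) = (82/417)
factor out 2^1: 82 = 2^1·41; with 417 mod 8 = 1, (2/417) = +1; sign now -1; continue with (41/417)
flip (41/417) -> (417/41): both odd, 41 mod 4 = 1, 417 mod 4 = 1, so the flip contributes +1; sign now -1
(417/41): 417 mod 41 = 7, so (417/41) = (7/41)
flip (7/41) -> (41/7): both odd, 7 mod 4 = 3, 41 mod 4 = 1, so the flip contributes +1; sign now -1
(41/7): 41 mod 7 = 6, so (41/7) = (6/7)
factor out 2^1: 6 = 2^1·3; with 7 mod 8 = 7, (2/7) = +1; sign now -1; continue with (3/7)
flip (3/7) -> (7/3): both odd, 3 mod 4 = 3, 7 mod 4 = 3, so the flip contributes -1; sign now +1
(7/3): 7 mod 3 = 1, so (7/3) = (1/3)
reached (1/3) = 1, so the symbol is +1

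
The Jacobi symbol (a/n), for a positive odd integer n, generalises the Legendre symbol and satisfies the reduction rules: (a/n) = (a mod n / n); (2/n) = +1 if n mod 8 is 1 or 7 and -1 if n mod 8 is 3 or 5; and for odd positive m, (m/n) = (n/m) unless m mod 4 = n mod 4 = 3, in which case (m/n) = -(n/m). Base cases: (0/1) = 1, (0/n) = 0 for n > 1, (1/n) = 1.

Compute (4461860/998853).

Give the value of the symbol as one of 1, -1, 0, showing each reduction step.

(4461860/998853) = (466448/998853)   [reduce mod 998853]
466448 = 2^4·29153; (2/998853) = -1 since 998853 mod 8 = 5, so (466448/998853) = (-1)^4·(29153/998853); sign now +1
reciprocity: (29153/998853) = +1·(998853/29153) since 29153 mod 4 = 1, 998853 mod 4 = 1; sign now +1
(998853/29153) = (7651/29153)   [reduce mod 29153]
reciprocity: (7651/29153) = +1·(29153/7651) since 7651 mod 4 = 3, 29153 mod 4 = 1; sign now +1
(29153/7651) = (6200/7651)   [reduce mod 7651]
6200 = 2^3·775; (2/7651) = -1 since 7651 mod 8 = 3, so (6200/7651) = (-1)^3·(775/7651); sign now -1
reciprocity: (775/7651) = -1·(7651/775) since 775 mod 4 = 3, 7651 mod 4 = 3; sign now +1
(7651/775) = (676/775)   [reduce mod 775]
676 = 2^2·169; (2/775) = +1 since 775 mod 8 = 7, so (676/775) = (+1)^2·(169/775); sign now +1
reciprocity: (169/775) = +1·(775/169) since 169 mod 4 = 1, 775 mod 4 = 3; sign now +1
(775/169) = (99/169)   [reduce mod 169]
reciprocity: (99/169) = +1·(169/99) since 99 mod 4 = 3, 169 mod 4 = 1; sign now +1
(169/99) = (70/99)   [reduce mod 99]
70 = 2^1·35; (2/99) = -1 since 99 mod 8 = 3, so (70/99) = (-1)^1·(35/99); sign now -1
reciprocity: (35/99) = -1·(99/35) since 35 mod 4 = 3, 99 mod 4 = 3; sign now +1
(99/35) = (29/35)   [reduce mod 35]
reciprocity: (29/35) = +1·(35/29) since 29 mod 4 = 1, 35 mod 4 = 3; sign now +1
(35/29) = (6/29)   [reduce mod 29]
6 = 2^1·3; (2/29) = -1 since 29 mod 8 = 5, so (6/29) = (-1)^1·(3/29); sign now -1
reciprocity: (3/29) = +1·(29/3) since 3 mod 4 = 3, 29 mod 4 = 1; sign now -1
(29/3) = (2/3)   [reduce mod 3]
2 = 2^1·1; (2/3) = -1 since 3 mod 8 = 3, so (2/3) = (-1)^1·(1/3); sign now +1
(1/3) = 1; final value = sign = +1

1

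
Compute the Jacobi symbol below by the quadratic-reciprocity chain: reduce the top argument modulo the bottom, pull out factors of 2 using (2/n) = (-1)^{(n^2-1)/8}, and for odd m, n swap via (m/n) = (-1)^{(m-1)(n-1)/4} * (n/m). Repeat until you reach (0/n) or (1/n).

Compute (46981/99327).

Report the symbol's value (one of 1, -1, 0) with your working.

reciprocity: (46981/99327) = +1·(99327/46981) since 46981 mod 4 = 1, 99327 mod 4 = 3; sign now +1
(99327/46981) = (5365/46981)   [reduce mod 46981]
reciprocity: (5365/46981) = +1·(46981/5365) since 5365 mod 4 = 1, 46981 mod 4 = 1; sign now +1
(46981/5365) = (4061/5365)   [reduce mod 5365]
reciprocity: (4061/5365) = +1·(5365/4061) since 4061 mod 4 = 1, 5365 mod 4 = 1; sign now +1
(5365/4061) = (1304/4061)   [reduce mod 4061]
1304 = 2^3·163; (2/4061) = -1 since 4061 mod 8 = 5, so (1304/4061) = (-1)^3·(163/4061); sign now -1
reciprocity: (163/4061) = +1·(4061/163) since 163 mod 4 = 3, 4061 mod 4 = 1; sign now -1
(4061/163) = (149/163)   [reduce mod 163]
reciprocity: (149/163) = +1·(163/149) since 149 mod 4 = 1, 163 mod 4 = 3; sign now -1
(163/149) = (14/149)   [reduce mod 149]
14 = 2^1·7; (2/149) = -1 since 149 mod 8 = 5, so (14/149) = (-1)^1·(7/149); sign now +1
reciprocity: (7/149) = +1·(149/7) since 7 mod 4 = 3, 149 mod 4 = 1; sign now +1
(149/7) = (2/7)   [reduce mod 7]
2 = 2^1·1; (2/7) = +1 since 7 mod 8 = 7, so (2/7) = (+1)^1·(1/7); sign now +1
(1/7) = 1; final value = sign = +1

1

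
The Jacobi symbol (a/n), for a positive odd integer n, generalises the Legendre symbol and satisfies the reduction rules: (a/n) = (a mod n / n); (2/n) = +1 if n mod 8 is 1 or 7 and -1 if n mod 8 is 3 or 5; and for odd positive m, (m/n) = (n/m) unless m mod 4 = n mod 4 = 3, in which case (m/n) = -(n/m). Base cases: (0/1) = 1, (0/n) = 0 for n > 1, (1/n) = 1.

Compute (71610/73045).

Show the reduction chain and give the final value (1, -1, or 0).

71610 = 2^1·35805; (2/73045) = -1 since 73045 mod 8 = 5, so (71610/73045) = (-1)^1·(35805/73045); sign now -1
reciprocity: (35805/73045) = +1·(73045/35805) since 35805 mod 4 = 1, 73045 mod 4 = 1; sign now -1
(73045/35805) = (1435/35805)   [reduce mod 35805]
reciprocity: (1435/35805) = +1·(35805/1435) since 1435 mod 4 = 3, 35805 mod 4 = 1; sign now -1
(35805/1435) = (1365/1435)   [reduce mod 1435]
reciprocity: (1365/1435) = +1·(1435/1365) since 1365 mod 4 = 1, 1435 mod 4 = 3; sign now -1
(1435/1365) = (70/1365)   [reduce mod 1365]
70 = 2^1·35; (2/1365) = -1 since 1365 mod 8 = 5, so (70/1365) = (-1)^1·(35/1365); sign now +1
reciprocity: (35/1365) = +1·(1365/35) since 35 mod 4 = 3, 1365 mod 4 = 1; sign now +1
(1365/35) = (0/35)   [reduce mod 35]
(0/35) = 0   [gcd(a, n) > 1]; final value = 0

0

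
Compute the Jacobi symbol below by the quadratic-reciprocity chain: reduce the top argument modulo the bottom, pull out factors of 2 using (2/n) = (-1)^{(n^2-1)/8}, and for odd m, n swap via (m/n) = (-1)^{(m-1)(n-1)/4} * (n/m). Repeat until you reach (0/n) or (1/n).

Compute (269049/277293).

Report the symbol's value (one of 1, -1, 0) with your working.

flip (269049/277293) -> (277293/269049): both odd, 269049 mod 4 = 1, 277293 mod 4 = 1, so the flip contributes +1; sign now +1
(277293/269049): 277293 mod 269049 = 8244, so (277293/269049) = (8244/269049)
factor out 2^2: 8244 = 2^2·2061; with 269049 mod 8 = 1, (2/269049) = +1; sign now +1; continue with (2061/269049)
flip (2061/269049) -> (269049/2061): both odd, 2061 mod 4 = 1, 269049 mod 4 = 1, so the flip contributes +1; sign now +1
(269049/2061): 269049 mod 2061 = 1119, so (269049/2061) = (1119/2061)
flip (1119/2061) -> (2061/1119): both odd, 1119 mod 4 = 3, 2061 mod 4 = 1, so the flip contributes +1; sign now +1
(2061/1119): 2061 mod 1119 = 942, so (2061/1119) = (942/1119)
factor out 2^1: 942 = 2^1·471; with 1119 mod 8 = 7, (2/1119) = +1; sign now +1; continue with (471/1119)
flip (471/1119) -> (1119/471): both odd, 471 mod 4 = 3, 1119 mod 4 = 3, so the flip contributes -1; sign now -1
(1119/471): 1119 mod 471 = 177, so (1119/471) = (177/471)
flip (177/471) -> (471/177): both odd, 177 mod 4 = 1, 471 mod 4 = 3, so the flip contributes +1; sign now -1
(471/177): 471 mod 177 = 117, so (471/177) = (117/177)
flip (117/177) -> (177/117): both odd, 117 mod 4 = 1, 177 mod 4 = 1, so the flip contributes +1; sign now -1
(177/117): 177 mod 117 = 60, so (177/117) = (60/117)
factor out 2^2: 60 = 2^2·15; with 117 mod 8 = 5, (2/117) = -1; sign now -1; continue with (15/117)
flip (15/117) -> (117/15): both odd, 15 mod 4 = 3, 117 mod 4 = 1, so the flip contributes +1; sign now -1
(117/15): 117 mod 15 = 12, so (117/15) = (12/15)
factor out 2^2: 12 = 2^2·3; with 15 mod 8 = 7, (2/15) = +1; sign now -1; continue with (3/15)
flip (3/15) -> (15/3): both odd, 3 mod 4 = 3, 15 mod 4 = 3, so the flip contributes -1; sign now +1
(15/3): 15 mod 3 = 0, so (15/3) = (0/3)
reached (0/3); gcd(a, n) > 1, so (0/3) = 0 and the symbol is 0

0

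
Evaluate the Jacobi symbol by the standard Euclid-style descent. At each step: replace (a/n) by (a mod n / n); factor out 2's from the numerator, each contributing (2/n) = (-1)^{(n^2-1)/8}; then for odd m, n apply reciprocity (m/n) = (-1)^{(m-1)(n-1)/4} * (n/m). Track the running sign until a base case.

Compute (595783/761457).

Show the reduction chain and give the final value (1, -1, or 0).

-1

flip (595783/761457) -> (761457/595783): both odd, 595783 mod 4 = 3, 761457 mod 4 = 1, so the flip contributes +1; sign now +1
(761457/595783): 761457 mod 595783 = 165674, so (761457/595783) = (165674/595783)
factor out 2^1: 165674 = 2^1·82837; with 595783 mod 8 = 7, (2/595783) = +1; sign now +1; continue with (82837/595783)
flip (82837/595783) -> (595783/82837): both odd, 82837 mod 4 = 1, 595783 mod 4 = 3, so the flip contributes +1; sign now +1
(595783/82837): 595783 mod 82837 = 15924, so (595783/82837) = (15924/82837)
factor out 2^2: 15924 = 2^2·3981; with 82837 mod 8 = 5, (2/82837) = -1; sign now +1; continue with (3981/82837)
flip (3981/82837) -> (82837/3981): both odd, 3981 mod 4 = 1, 82837 mod 4 = 1, so the flip contributes +1; sign now +1
(82837/3981): 82837 mod 3981 = 3217, so (82837/3981) = (3217/3981)
flip (3217/3981) -> (3981/3217): both odd, 3217 mod 4 = 1, 3981 mod 4 = 1, so the flip contributes +1; sign now +1
(3981/3217): 3981 mod 3217 = 764, so (3981/3217) = (764/3217)
factor out 2^2: 764 = 2^2·191; with 3217 mod 8 = 1, (2/3217) = +1; sign now +1; continue with (191/3217)
flip (191/3217) -> (3217/191): both odd, 191 mod 4 = 3, 3217 mod 4 = 1, so the flip contributes +1; sign now +1
(3217/191): 3217 mod 191 = 161, so (3217/191) = (161/191)
flip (161/191) -> (191/161): both odd, 161 mod 4 = 1, 191 mod 4 = 3, so the flip contributes +1; sign now +1
(191/161): 191 mod 161 = 30, so (191/161) = (30/161)
factor out 2^1: 30 = 2^1·15; with 161 mod 8 = 1, (2/161) = +1; sign now +1; continue with (15/161)
flip (15/161) -> (161/15): both odd, 15 mod 4 = 3, 161 mod 4 = 1, so the flip contributes +1; sign now +1
(161/15): 161 mod 15 = 11, so (161/15) = (11/15)
flip (11/15) -> (15/11): both odd, 11 mod 4 = 3, 15 mod 4 = 3, so the flip contributes -1; sign now -1
(15/11): 15 mod 11 = 4, so (15/11) = (4/11)
factor out 2^2: 4 = 2^2·1; with 11 mod 8 = 3, (2/11) = -1; sign now -1; continue with (1/11)
reached (1/11) = 1, so the symbol is -1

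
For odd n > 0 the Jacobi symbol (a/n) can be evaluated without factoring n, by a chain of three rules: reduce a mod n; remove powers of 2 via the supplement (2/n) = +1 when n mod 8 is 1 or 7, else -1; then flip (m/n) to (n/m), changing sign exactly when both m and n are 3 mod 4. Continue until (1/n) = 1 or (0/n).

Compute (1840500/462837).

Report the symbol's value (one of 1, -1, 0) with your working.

0

(1840500/462837) = (451989/462837)   [reduce mod 462837]
reciprocity: (451989/462837) = +1·(462837/451989) since 451989 mod 4 = 1, 462837 mod 4 = 1; sign now +1
(462837/451989) = (10848/451989)   [reduce mod 451989]
10848 = 2^5·339; (2/451989) = -1 since 451989 mod 8 = 5, so (10848/451989) = (-1)^5·(339/451989); sign now -1
reciprocity: (339/451989) = +1·(451989/339) since 339 mod 4 = 3, 451989 mod 4 = 1; sign now -1
(451989/339) = (102/339)   [reduce mod 339]
102 = 2^1·51; (2/339) = -1 since 339 mod 8 = 3, so (102/339) = (-1)^1·(51/339); sign now +1
reciprocity: (51/339) = -1·(339/51) since 51 mod 4 = 3, 339 mod 4 = 3; sign now -1
(339/51) = (33/51)   [reduce mod 51]
reciprocity: (33/51) = +1·(51/33) since 33 mod 4 = 1, 51 mod 4 = 3; sign now -1
(51/33) = (18/33)   [reduce mod 33]
18 = 2^1·9; (2/33) = +1 since 33 mod 8 = 1, so (18/33) = (+1)^1·(9/33); sign now -1
reciprocity: (9/33) = +1·(33/9) since 9 mod 4 = 1, 33 mod 4 = 1; sign now -1
(33/9) = (6/9)   [reduce mod 9]
6 = 2^1·3; (2/9) = +1 since 9 mod 8 = 1, so (6/9) = (+1)^1·(3/9); sign now -1
reciprocity: (3/9) = +1·(9/3) since 3 mod 4 = 3, 9 mod 4 = 1; sign now -1
(9/3) = (0/3)   [reduce mod 3]
(0/3) = 0   [gcd(a, n) > 1]; final value = 0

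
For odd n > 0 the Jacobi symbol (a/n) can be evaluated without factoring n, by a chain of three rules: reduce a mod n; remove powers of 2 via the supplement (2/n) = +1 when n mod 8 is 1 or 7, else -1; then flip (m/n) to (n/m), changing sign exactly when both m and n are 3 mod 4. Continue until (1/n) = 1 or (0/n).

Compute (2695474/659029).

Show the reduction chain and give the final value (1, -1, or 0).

-1

(2695474/659029): 2695474 mod 659029 = 59358, so (2695474/659029) = (59358/659029)
factor out 2^1: 59358 = 2^1·29679; with 659029 mod 8 = 5, (2/659029) = -1; sign now -1; continue with (29679/659029)
flip (29679/659029) -> (659029/29679): both odd, 29679 mod 4 = 3, 659029 mod 4 = 1, so the flip contributes +1; sign now -1
(659029/29679): 659029 mod 29679 = 6091, so (659029/29679) = (6091/29679)
flip (6091/29679) -> (29679/6091): both odd, 6091 mod 4 = 3, 29679 mod 4 = 3, so the flip contributes -1; sign now +1
(29679/6091): 29679 mod 6091 = 5315, so (29679/6091) = (5315/6091)
flip (5315/6091) -> (6091/5315): both odd, 5315 mod 4 = 3, 6091 mod 4 = 3, so the flip contributes -1; sign now -1
(6091/5315): 6091 mod 5315 = 776, so (6091/5315) = (776/5315)
factor out 2^3: 776 = 2^3·97; with 5315 mod 8 = 3, (2/5315) = -1; sign now +1; continue with (97/5315)
flip (97/5315) -> (5315/97): both odd, 97 mod 4 = 1, 5315 mod 4 = 3, so the flip contributes +1; sign now +1
(5315/97): 5315 mod 97 = 77, so (5315/97) = (77/97)
flip (77/97) -> (97/77): both odd, 77 mod 4 = 1, 97 mod 4 = 1, so the flip contributes +1; sign now +1
(97/77): 97 mod 77 = 20, so (97/77) = (20/77)
factor out 2^2: 20 = 2^2·5; with 77 mod 8 = 5, (2/77) = -1; sign now +1; continue with (5/77)
flip (5/77) -> (77/5): both odd, 5 mod 4 = 1, 77 mod 4 = 1, so the flip contributes +1; sign now +1
(77/5): 77 mod 5 = 2, so (77/5) = (2/5)
factor out 2^1: 2 = 2^1·1; with 5 mod 8 = 5, (2/5) = -1; sign now -1; continue with (1/5)
reached (1/5) = 1, so the symbol is -1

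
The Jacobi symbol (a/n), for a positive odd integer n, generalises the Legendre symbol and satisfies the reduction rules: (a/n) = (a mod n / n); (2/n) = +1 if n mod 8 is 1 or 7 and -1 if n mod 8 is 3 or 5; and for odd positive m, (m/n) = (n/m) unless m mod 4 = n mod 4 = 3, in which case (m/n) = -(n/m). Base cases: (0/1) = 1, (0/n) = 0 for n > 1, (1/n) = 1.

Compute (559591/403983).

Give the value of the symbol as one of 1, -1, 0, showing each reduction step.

-1

(559591/403983) = (155608/403983)   [reduce mod 403983]
155608 = 2^3·19451; (2/403983) = +1 since 403983 mod 8 = 7, so (155608/403983) = (+1)^3·(19451/403983); sign now +1
reciprocity: (19451/403983) = -1·(403983/19451) since 19451 mod 4 = 3, 403983 mod 4 = 3; sign now -1
(403983/19451) = (14963/19451)   [reduce mod 19451]
reciprocity: (14963/19451) = -1·(19451/14963) since 14963 mod 4 = 3, 19451 mod 4 = 3; sign now +1
(19451/14963) = (4488/14963)   [reduce mod 14963]
4488 = 2^3·561; (2/14963) = -1 since 14963 mod 8 = 3, so (4488/14963) = (-1)^3·(561/14963); sign now -1
reciprocity: (561/14963) = +1·(14963/561) since 561 mod 4 = 1, 14963 mod 4 = 3; sign now -1
(14963/561) = (377/561)   [reduce mod 561]
reciprocity: (377/561) = +1·(561/377) since 377 mod 4 = 1, 561 mod 4 = 1; sign now -1
(561/377) = (184/377)   [reduce mod 377]
184 = 2^3·23; (2/377) = +1 since 377 mod 8 = 1, so (184/377) = (+1)^3·(23/377); sign now -1
reciprocity: (23/377) = +1·(377/23) since 23 mod 4 = 3, 377 mod 4 = 1; sign now -1
(377/23) = (9/23)   [reduce mod 23]
reciprocity: (9/23) = +1·(23/9) since 9 mod 4 = 1, 23 mod 4 = 3; sign now -1
(23/9) = (5/9)   [reduce mod 9]
reciprocity: (5/9) = +1·(9/5) since 5 mod 4 = 1, 9 mod 4 = 1; sign now -1
(9/5) = (4/5)   [reduce mod 5]
4 = 2^2·1; (2/5) = -1 since 5 mod 8 = 5, so (4/5) = (-1)^2·(1/5); sign now -1
(1/5) = 1; final value = sign = -1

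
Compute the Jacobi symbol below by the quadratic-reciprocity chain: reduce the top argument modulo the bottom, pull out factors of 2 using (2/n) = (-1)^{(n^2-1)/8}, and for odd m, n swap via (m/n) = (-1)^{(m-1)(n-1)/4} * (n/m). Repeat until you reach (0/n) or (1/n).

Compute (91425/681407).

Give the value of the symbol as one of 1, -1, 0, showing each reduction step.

1

flip (91425/681407) -> (681407/91425): both odd, 91425 mod 4 = 1, 681407 mod 4 = 3, so the flip contributes +1; sign now +1
(681407/91425): 681407 mod 91425 = 41432, so (681407/91425) = (41432/91425)
factor out 2^3: 41432 = 2^3·5179; with 91425 mod 8 = 1, (2/91425) = +1; sign now +1; continue with (5179/91425)
flip (5179/91425) -> (91425/5179): both odd, 5179 mod 4 = 3, 91425 mod 4 = 1, so the flip contributes +1; sign now +1
(91425/5179): 91425 mod 5179 = 3382, so (91425/5179) = (3382/5179)
factor out 2^1: 3382 = 2^1·1691; with 5179 mod 8 = 3, (2/5179) = -1; sign now -1; continue with (1691/5179)
flip (1691/5179) -> (5179/1691): both odd, 1691 mod 4 = 3, 5179 mod 4 = 3, so the flip contributes -1; sign now +1
(5179/1691): 5179 mod 1691 = 106, so (5179/1691) = (106/1691)
factor out 2^1: 106 = 2^1·53; with 1691 mod 8 = 3, (2/1691) = -1; sign now -1; continue with (53/1691)
flip (53/1691) -> (1691/53): both odd, 53 mod 4 = 1, 1691 mod 4 = 3, so the flip contributes +1; sign now -1
(1691/53): 1691 mod 53 = 48, so (1691/53) = (48/53)
factor out 2^4: 48 = 2^4·3; with 53 mod 8 = 5, (2/53) = -1; sign now -1; continue with (3/53)
flip (3/53) -> (53/3): both odd, 3 mod 4 = 3, 53 mod 4 = 1, so the flip contributes +1; sign now -1
(53/3): 53 mod 3 = 2, so (53/3) = (2/3)
factor out 2^1: 2 = 2^1·1; with 3 mod 8 = 3, (2/3) = -1; sign now +1; continue with (1/3)
reached (1/3) = 1, so the symbol is +1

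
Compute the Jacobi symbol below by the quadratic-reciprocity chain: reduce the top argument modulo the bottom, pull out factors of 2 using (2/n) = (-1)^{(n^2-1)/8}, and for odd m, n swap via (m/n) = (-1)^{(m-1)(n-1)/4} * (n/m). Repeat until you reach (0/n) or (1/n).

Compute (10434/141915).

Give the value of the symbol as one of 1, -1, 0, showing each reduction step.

0

10434 = 2^1·5217; (2/141915) = -1 since 141915 mod 8 = 3, so (10434/141915) = (-1)^1·(5217/141915); sign now -1
reciprocity: (5217/141915) = +1·(141915/5217) since 5217 mod 4 = 1, 141915 mod 4 = 3; sign now -1
(141915/5217) = (1056/5217)   [reduce mod 5217]
1056 = 2^5·33; (2/5217) = +1 since 5217 mod 8 = 1, so (1056/5217) = (+1)^5·(33/5217); sign now -1
reciprocity: (33/5217) = +1·(5217/33) since 33 mod 4 = 1, 5217 mod 4 = 1; sign now -1
(5217/33) = (3/33)   [reduce mod 33]
reciprocity: (3/33) = +1·(33/3) since 3 mod 4 = 3, 33 mod 4 = 1; sign now -1
(33/3) = (0/3)   [reduce mod 3]
(0/3) = 0   [gcd(a, n) > 1]; final value = 0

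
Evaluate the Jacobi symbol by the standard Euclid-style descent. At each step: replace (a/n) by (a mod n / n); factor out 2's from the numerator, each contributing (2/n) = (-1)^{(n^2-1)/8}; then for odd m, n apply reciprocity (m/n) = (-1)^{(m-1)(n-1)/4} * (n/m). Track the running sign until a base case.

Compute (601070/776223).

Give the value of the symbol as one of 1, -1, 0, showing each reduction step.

factor out 2^1: 601070 = 2^1·300535; with 776223 mod 8 = 7, (2/776223) = +1; sign now +1; continue with (300535/776223)
flip (300535/776223) -> (776223/300535): both odd, 300535 mod 4 = 3, 776223 mod 4 = 3, so the flip contributes -1; sign now -1
(776223/300535): 776223 mod 300535 = 175153, so (776223/300535) = (175153/300535)
flip (175153/300535) -> (300535/175153): both odd, 175153 mod 4 = 1, 300535 mod 4 = 3, so the flip contributes +1; sign now -1
(300535/175153): 300535 mod 175153 = 125382, so (300535/175153) = (125382/175153)
factor out 2^1: 125382 = 2^1·62691; with 175153 mod 8 = 1, (2/175153) = +1; sign now -1; continue with (62691/175153)
flip (62691/175153) -> (175153/62691): both odd, 62691 mod 4 = 3, 175153 mod 4 = 1, so the flip contributes +1; sign now -1
(175153/62691): 175153 mod 62691 = 49771, so (175153/62691) = (49771/62691)
flip (49771/62691) -> (62691/49771): both odd, 49771 mod 4 = 3, 62691 mod 4 = 3, so the flip contributes -1; sign now +1
(62691/49771): 62691 mod 49771 = 12920, so (62691/49771) = (12920/49771)
factor out 2^3: 12920 = 2^3·1615; with 49771 mod 8 = 3, (2/49771) = -1; sign now -1; continue with (1615/49771)
flip (1615/49771) -> (49771/1615): both odd, 1615 mod 4 = 3, 49771 mod 4 = 3, so the flip contributes -1; sign now +1
(49771/1615): 49771 mod 1615 = 1321, so (49771/1615) = (1321/1615)
flip (1321/1615) -> (1615/1321): both odd, 1321 mod 4 = 1, 1615 mod 4 = 3, so the flip contributes +1; sign now +1
(1615/1321): 1615 mod 1321 = 294, so (1615/1321) = (294/1321)
factor out 2^1: 294 = 2^1·147; with 1321 mod 8 = 1, (2/1321) = +1; sign now +1; continue with (147/1321)
flip (147/1321) -> (1321/147): both odd, 147 mod 4 = 3, 1321 mod 4 = 1, so the flip contributes +1; sign now +1
(1321/147): 1321 mod 147 = 145, so (1321/147) = (145/147)
flip (145/147) -> (147/145): both odd, 145 mod 4 = 1, 147 mod 4 = 3, so the flip contributes +1; sign now +1
(147/145): 147 mod 145 = 2, so (147/145) = (2/145)
factor out 2^1: 2 = 2^1·1; with 145 mod 8 = 1, (2/145) = +1; sign now +1; continue with (1/145)
reached (1/145) = 1, so the symbol is +1

1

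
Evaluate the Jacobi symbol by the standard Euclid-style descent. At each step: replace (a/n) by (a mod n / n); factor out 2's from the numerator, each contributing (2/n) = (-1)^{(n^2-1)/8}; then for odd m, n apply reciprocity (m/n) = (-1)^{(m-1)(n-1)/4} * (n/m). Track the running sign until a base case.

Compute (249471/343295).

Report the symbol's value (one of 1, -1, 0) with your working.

flip (249471/343295) -> (343295/249471): both odd, 249471 mod 4 = 3, 343295 mod 4 = 3, so the flip contributes -1; sign now -1
(343295/249471): 343295 mod 249471 = 93824, so (343295/249471) = (93824/249471)
factor out 2^7: 93824 = 2^7·733; with 249471 mod 8 = 7, (2/249471) = +1; sign now -1; continue with (733/249471)
flip (733/249471) -> (249471/733): both odd, 733 mod 4 = 1, 249471 mod 4 = 3, so the flip contributes +1; sign now -1
(249471/733): 249471 mod 733 = 251, so (249471/733) = (251/733)
flip (251/733) -> (733/251): both odd, 251 mod 4 = 3, 733 mod 4 = 1, so the flip contributes +1; sign now -1
(733/251): 733 mod 251 = 231, so (733/251) = (231/251)
flip (231/251) -> (251/231): both odd, 231 mod 4 = 3, 251 mod 4 = 3, so the flip contributes -1; sign now +1
(251/231): 251 mod 231 = 20, so (251/231) = (20/231)
factor out 2^2: 20 = 2^2·5; with 231 mod 8 = 7, (2/231) = +1; sign now +1; continue with (5/231)
flip (5/231) -> (231/5): both odd, 5 mod 4 = 1, 231 mod 4 = 3, so the flip contributes +1; sign now +1
(231/5): 231 mod 5 = 1, so (231/5) = (1/5)
reached (1/5) = 1, so the symbol is +1

1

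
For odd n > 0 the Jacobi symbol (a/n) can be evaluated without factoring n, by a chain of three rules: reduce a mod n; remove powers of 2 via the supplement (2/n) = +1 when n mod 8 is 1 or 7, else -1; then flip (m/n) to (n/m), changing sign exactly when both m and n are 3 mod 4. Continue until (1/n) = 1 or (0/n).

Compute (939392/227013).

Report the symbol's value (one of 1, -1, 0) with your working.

(939392/227013): 939392 mod 227013 = 31340, so (939392/227013) = (31340/227013)
factor out 2^2: 31340 = 2^2·7835; with 227013 mod 8 = 5, (2/227013) = -1; sign now +1; continue with (7835/227013)
flip (7835/227013) -> (227013/7835): both odd, 7835 mod 4 = 3, 227013 mod 4 = 1, so the flip contributes +1; sign now +1
(227013/7835): 227013 mod 7835 = 7633, so (227013/7835) = (7633/7835)
flip (7633/7835) -> (7835/7633): both odd, 7633 mod 4 = 1, 7835 mod 4 = 3, so the flip contributes +1; sign now +1
(7835/7633): 7835 mod 7633 = 202, so (7835/7633) = (202/7633)
factor out 2^1: 202 = 2^1·101; with 7633 mod 8 = 1, (2/7633) = +1; sign now +1; continue with (101/7633)
flip (101/7633) -> (7633/101): both odd, 101 mod 4 = 1, 7633 mod 4 = 1, so the flip contributes +1; sign now +1
(7633/101): 7633 mod 101 = 58, so (7633/101) = (58/101)
factor out 2^1: 58 = 2^1·29; with 101 mod 8 = 5, (2/101) = -1; sign now -1; continue with (29/101)
flip (29/101) -> (101/29): both odd, 29 mod 4 = 1, 101 mod 4 = 1, so the flip contributes +1; sign now -1
(101/29): 101 mod 29 = 14, so (101/29) = (14/29)
factor out 2^1: 14 = 2^1·7; with 29 mod 8 = 5, (2/29) = -1; sign now +1; continue with (7/29)
flip (7/29) -> (29/7): both odd, 7 mod 4 = 3, 29 mod 4 = 1, so the flip contributes +1; sign now +1
(29/7): 29 mod 7 = 1, so (29/7) = (1/7)
reached (1/7) = 1, so the symbol is +1

1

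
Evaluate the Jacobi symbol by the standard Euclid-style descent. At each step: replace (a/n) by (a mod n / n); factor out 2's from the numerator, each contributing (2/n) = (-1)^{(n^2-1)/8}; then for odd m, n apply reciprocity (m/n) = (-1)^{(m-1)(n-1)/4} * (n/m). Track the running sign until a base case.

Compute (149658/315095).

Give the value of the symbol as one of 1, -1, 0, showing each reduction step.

-1

149658 = 2^1·74829; (2/315095) = +1 since 315095 mod 8 = 7, so (149658/315095) = (+1)^1·(74829/315095); sign now +1
reciprocity: (74829/315095) = +1·(315095/74829) since 74829 mod 4 = 1, 315095 mod 4 = 3; sign now +1
(315095/74829) = (15779/74829)   [reduce mod 74829]
reciprocity: (15779/74829) = +1·(74829/15779) since 15779 mod 4 = 3, 74829 mod 4 = 1; sign now +1
(74829/15779) = (11713/15779)   [reduce mod 15779]
reciprocity: (11713/15779) = +1·(15779/11713) since 11713 mod 4 = 1, 15779 mod 4 = 3; sign now +1
(15779/11713) = (4066/11713)   [reduce mod 11713]
4066 = 2^1·2033; (2/11713) = +1 since 11713 mod 8 = 1, so (4066/11713) = (+1)^1·(2033/11713); sign now +1
reciprocity: (2033/11713) = +1·(11713/2033) since 2033 mod 4 = 1, 11713 mod 4 = 1; sign now +1
(11713/2033) = (1548/2033)   [reduce mod 2033]
1548 = 2^2·387; (2/2033) = +1 since 2033 mod 8 = 1, so (1548/2033) = (+1)^2·(387/2033); sign now +1
reciprocity: (387/2033) = +1·(2033/387) since 387 mod 4 = 3, 2033 mod 4 = 1; sign now +1
(2033/387) = (98/387)   [reduce mod 387]
98 = 2^1·49; (2/387) = -1 since 387 mod 8 = 3, so (98/387) = (-1)^1·(49/387); sign now -1
reciprocity: (49/387) = +1·(387/49) since 49 mod 4 = 1, 387 mod 4 = 3; sign now -1
(387/49) = (44/49)   [reduce mod 49]
44 = 2^2·11; (2/49) = +1 since 49 mod 8 = 1, so (44/49) = (+1)^2·(11/49); sign now -1
reciprocity: (11/49) = +1·(49/11) since 11 mod 4 = 3, 49 mod 4 = 1; sign now -1
(49/11) = (5/11)   [reduce mod 11]
reciprocity: (5/11) = +1·(11/5) since 5 mod 4 = 1, 11 mod 4 = 3; sign now -1
(11/5) = (1/5)   [reduce mod 5]
(1/5) = 1; final value = sign = -1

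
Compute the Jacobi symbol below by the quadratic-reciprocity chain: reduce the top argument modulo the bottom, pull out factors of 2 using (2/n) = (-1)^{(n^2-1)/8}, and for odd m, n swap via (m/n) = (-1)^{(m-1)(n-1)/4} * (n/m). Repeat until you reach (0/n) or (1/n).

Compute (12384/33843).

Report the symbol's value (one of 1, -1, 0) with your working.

0

factor out 2^5: 12384 = 2^5·387; with 33843 mod 8 = 3, (2/33843) = -1; sign now -1; continue with (387/33843)
flip (387/33843) -> (33843/387): both odd, 387 mod 4 = 3, 33843 mod 4 = 3, so the flip contributes -1; sign now +1
(33843/387): 33843 mod 387 = 174, so (33843/387) = (174/387)
factor out 2^1: 174 = 2^1·87; with 387 mod 8 = 3, (2/387) = -1; sign now -1; continue with (87/387)
flip (87/387) -> (387/87): both odd, 87 mod 4 = 3, 387 mod 4 = 3, so the flip contributes -1; sign now +1
(387/87): 387 mod 87 = 39, so (387/87) = (39/87)
flip (39/87) -> (87/39): both odd, 39 mod 4 = 3, 87 mod 4 = 3, so the flip contributes -1; sign now -1
(87/39): 87 mod 39 = 9, so (87/39) = (9/39)
flip (9/39) -> (39/9): both odd, 9 mod 4 = 1, 39 mod 4 = 3, so the flip contributes +1; sign now -1
(39/9): 39 mod 9 = 3, so (39/9) = (3/9)
flip (3/9) -> (9/3): both odd, 3 mod 4 = 3, 9 mod 4 = 1, so the flip contributes +1; sign now -1
(9/3): 9 mod 3 = 0, so (9/3) = (0/3)
reached (0/3); gcd(a, n) > 1, so (0/3) = 0 and the symbol is 0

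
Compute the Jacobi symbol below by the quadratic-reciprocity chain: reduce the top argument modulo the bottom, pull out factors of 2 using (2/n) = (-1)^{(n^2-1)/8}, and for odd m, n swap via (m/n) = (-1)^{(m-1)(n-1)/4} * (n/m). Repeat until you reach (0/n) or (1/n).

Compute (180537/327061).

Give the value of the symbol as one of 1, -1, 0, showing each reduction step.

0

reciprocity: (180537/327061) = +1·(327061/180537) since 180537 mod 4 = 1, 327061 mod 4 = 1; sign now +1
(327061/180537) = (146524/180537)   [reduce mod 180537]
146524 = 2^2·36631; (2/180537) = +1 since 180537 mod 8 = 1, so (146524/180537) = (+1)^2·(36631/180537); sign now +1
reciprocity: (36631/180537) = +1·(180537/36631) since 36631 mod 4 = 3, 180537 mod 4 = 1; sign now +1
(180537/36631) = (34013/36631)   [reduce mod 36631]
reciprocity: (34013/36631) = +1·(36631/34013) since 34013 mod 4 = 1, 36631 mod 4 = 3; sign now +1
(36631/34013) = (2618/34013)   [reduce mod 34013]
2618 = 2^1·1309; (2/34013) = -1 since 34013 mod 8 = 5, so (2618/34013) = (-1)^1·(1309/34013); sign now -1
reciprocity: (1309/34013) = +1·(34013/1309) since 1309 mod 4 = 1, 34013 mod 4 = 1; sign now -1
(34013/1309) = (1288/1309)   [reduce mod 1309]
1288 = 2^3·161; (2/1309) = -1 since 1309 mod 8 = 5, so (1288/1309) = (-1)^3·(161/1309); sign now +1
reciprocity: (161/1309) = +1·(1309/161) since 161 mod 4 = 1, 1309 mod 4 = 1; sign now +1
(1309/161) = (21/161)   [reduce mod 161]
reciprocity: (21/161) = +1·(161/21) since 21 mod 4 = 1, 161 mod 4 = 1; sign now +1
(161/21) = (14/21)   [reduce mod 21]
14 = 2^1·7; (2/21) = -1 since 21 mod 8 = 5, so (14/21) = (-1)^1·(7/21); sign now -1
reciprocity: (7/21) = +1·(21/7) since 7 mod 4 = 3, 21 mod 4 = 1; sign now -1
(21/7) = (0/7)   [reduce mod 7]
(0/7) = 0   [gcd(a, n) > 1]; final value = 0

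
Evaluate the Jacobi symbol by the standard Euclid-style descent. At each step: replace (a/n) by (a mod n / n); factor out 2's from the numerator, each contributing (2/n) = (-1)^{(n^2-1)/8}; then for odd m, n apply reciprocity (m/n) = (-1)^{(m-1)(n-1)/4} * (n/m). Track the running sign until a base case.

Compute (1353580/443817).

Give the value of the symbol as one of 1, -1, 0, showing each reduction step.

1

(1353580/443817): 1353580 mod 443817 = 22129, so (1353580/443817) = (22129/443817)
flip (22129/443817) -> (443817/22129): both odd, 22129 mod 4 = 1, 443817 mod 4 = 1, so the flip contributes +1; sign now +1
(443817/22129): 443817 mod 22129 = 1237, so (443817/22129) = (1237/22129)
flip (1237/22129) -> (22129/1237): both odd, 1237 mod 4 = 1, 22129 mod 4 = 1, so the flip contributes +1; sign now +1
(22129/1237): 22129 mod 1237 = 1100, so (22129/1237) = (1100/1237)
factor out 2^2: 1100 = 2^2·275; with 1237 mod 8 = 5, (2/1237) = -1; sign now +1; continue with (275/1237)
flip (275/1237) -> (1237/275): both odd, 275 mod 4 = 3, 1237 mod 4 = 1, so the flip contributes +1; sign now +1
(1237/275): 1237 mod 275 = 137, so (1237/275) = (137/275)
flip (137/275) -> (275/137): both odd, 137 mod 4 = 1, 275 mod 4 = 3, so the flip contributes +1; sign now +1
(275/137): 275 mod 137 = 1, so (275/137) = (1/137)
reached (1/137) = 1, so the symbol is +1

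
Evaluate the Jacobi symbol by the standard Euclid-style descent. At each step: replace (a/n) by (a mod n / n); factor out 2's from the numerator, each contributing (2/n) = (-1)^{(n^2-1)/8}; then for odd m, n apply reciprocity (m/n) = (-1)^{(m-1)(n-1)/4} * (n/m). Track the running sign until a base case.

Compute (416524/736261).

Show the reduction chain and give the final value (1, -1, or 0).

416524 = 2^2·104131; (2/736261) = -1 since 736261 mod 8 = 5, so (416524/736261) = (-1)^2·(104131/736261); sign now +1
reciprocity: (104131/736261) = +1·(736261/104131) since 104131 mod 4 = 3, 736261 mod 4 = 1; sign now +1
(736261/104131) = (7344/104131)   [reduce mod 104131]
7344 = 2^4·459; (2/104131) = -1 since 104131 mod 8 = 3, so (7344/104131) = (-1)^4·(459/104131); sign now +1
reciprocity: (459/104131) = -1·(104131/459) since 459 mod 4 = 3, 104131 mod 4 = 3; sign now -1
(104131/459) = (397/459)   [reduce mod 459]
reciprocity: (397/459) = +1·(459/397) since 397 mod 4 = 1, 459 mod 4 = 3; sign now -1
(459/397) = (62/397)   [reduce mod 397]
62 = 2^1·31; (2/397) = -1 since 397 mod 8 = 5, so (62/397) = (-1)^1·(31/397); sign now +1
reciprocity: (31/397) = +1·(397/31) since 31 mod 4 = 3, 397 mod 4 = 1; sign now +1
(397/31) = (25/31)   [reduce mod 31]
reciprocity: (25/31) = +1·(31/25) since 25 mod 4 = 1, 31 mod 4 = 3; sign now +1
(31/25) = (6/25)   [reduce mod 25]
6 = 2^1·3; (2/25) = +1 since 25 mod 8 = 1, so (6/25) = (+1)^1·(3/25); sign now +1
reciprocity: (3/25) = +1·(25/3) since 3 mod 4 = 3, 25 mod 4 = 1; sign now +1
(25/3) = (1/3)   [reduce mod 3]
(1/3) = 1; final value = sign = +1

1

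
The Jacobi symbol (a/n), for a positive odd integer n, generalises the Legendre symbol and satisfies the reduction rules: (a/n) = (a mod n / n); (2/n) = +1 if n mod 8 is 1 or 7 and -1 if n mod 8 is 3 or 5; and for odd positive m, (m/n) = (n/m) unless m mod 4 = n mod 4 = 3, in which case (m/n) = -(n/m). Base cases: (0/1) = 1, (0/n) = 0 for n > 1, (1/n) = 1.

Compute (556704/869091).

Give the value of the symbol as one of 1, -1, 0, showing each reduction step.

factor out 2^5: 556704 = 2^5·17397; with 869091 mod 8 = 3, (2/869091) = -1; sign now -1; continue with (17397/869091)
flip (17397/869091) -> (869091/17397): both odd, 17397 mod 4 = 1, 869091 mod 4 = 3, so the flip contributes +1; sign now -1
(869091/17397): 869091 mod 17397 = 16638, so (869091/17397) = (16638/17397)
factor out 2^1: 16638 = 2^1·8319; with 17397 mod 8 = 5, (2/17397) = -1; sign now +1; continue with (8319/17397)
flip (8319/17397) -> (17397/8319): both odd, 8319 mod 4 = 3, 17397 mod 4 = 1, so the flip contributes +1; sign now +1
(17397/8319): 17397 mod 8319 = 759, so (17397/8319) = (759/8319)
flip (759/8319) -> (8319/759): both odd, 759 mod 4 = 3, 8319 mod 4 = 3, so the flip contributes -1; sign now -1
(8319/759): 8319 mod 759 = 729, so (8319/759) = (729/759)
flip (729/759) -> (759/729): both odd, 729 mod 4 = 1, 759 mod 4 = 3, so the flip contributes +1; sign now -1
(759/729): 759 mod 729 = 30, so (759/729) = (30/729)
factor out 2^1: 30 = 2^1·15; with 729 mod 8 = 1, (2/729) = +1; sign now -1; continue with (15/729)
flip (15/729) -> (729/15): both odd, 15 mod 4 = 3, 729 mod 4 = 1, so the flip contributes +1; sign now -1
(729/15): 729 mod 15 = 9, so (729/15) = (9/15)
flip (9/15) -> (15/9): both odd, 9 mod 4 = 1, 15 mod 4 = 3, so the flip contributes +1; sign now -1
(15/9): 15 mod 9 = 6, so (15/9) = (6/9)
factor out 2^1: 6 = 2^1·3; with 9 mod 8 = 1, (2/9) = +1; sign now -1; continue with (3/9)
flip (3/9) -> (9/3): both odd, 3 mod 4 = 3, 9 mod 4 = 1, so the flip contributes +1; sign now -1
(9/3): 9 mod 3 = 0, so (9/3) = (0/3)
reached (0/3); gcd(a, n) > 1, so (0/3) = 0 and the symbol is 0

0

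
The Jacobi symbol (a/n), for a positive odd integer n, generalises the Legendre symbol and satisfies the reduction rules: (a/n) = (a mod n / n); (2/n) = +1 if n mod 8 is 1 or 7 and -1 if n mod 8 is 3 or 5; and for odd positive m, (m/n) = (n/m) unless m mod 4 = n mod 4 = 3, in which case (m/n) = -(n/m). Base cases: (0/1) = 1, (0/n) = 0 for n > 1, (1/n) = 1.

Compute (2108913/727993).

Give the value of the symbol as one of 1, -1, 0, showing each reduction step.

(2108913/727993) = (652927/727993)   [reduce mod 727993]
reciprocity: (652927/727993) = +1·(727993/652927) since 652927 mod 4 = 3, 727993 mod 4 = 1; sign now +1
(727993/652927) = (75066/652927)   [reduce mod 652927]
75066 = 2^1·37533; (2/652927) = +1 since 652927 mod 8 = 7, so (75066/652927) = (+1)^1·(37533/652927); sign now +1
reciprocity: (37533/652927) = +1·(652927/37533) since 37533 mod 4 = 1, 652927 mod 4 = 3; sign now +1
(652927/37533) = (14866/37533)   [reduce mod 37533]
14866 = 2^1·7433; (2/37533) = -1 since 37533 mod 8 = 5, so (14866/37533) = (-1)^1·(7433/37533); sign now -1
reciprocity: (7433/37533) = +1·(37533/7433) since 7433 mod 4 = 1, 37533 mod 4 = 1; sign now -1
(37533/7433) = (368/7433)   [reduce mod 7433]
368 = 2^4·23; (2/7433) = +1 since 7433 mod 8 = 1, so (368/7433) = (+1)^4·(23/7433); sign now -1
reciprocity: (23/7433) = +1·(7433/23) since 23 mod 4 = 3, 7433 mod 4 = 1; sign now -1
(7433/23) = (4/23)   [reduce mod 23]
4 = 2^2·1; (2/23) = +1 since 23 mod 8 = 7, so (4/23) = (+1)^2·(1/23); sign now -1
(1/23) = 1; final value = sign = -1

-1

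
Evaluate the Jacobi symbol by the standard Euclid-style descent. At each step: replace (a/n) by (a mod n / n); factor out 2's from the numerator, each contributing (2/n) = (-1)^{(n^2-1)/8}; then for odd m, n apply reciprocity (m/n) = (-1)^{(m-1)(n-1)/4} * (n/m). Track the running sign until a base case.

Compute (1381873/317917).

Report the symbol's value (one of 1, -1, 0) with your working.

1

(1381873/317917) = (110205/317917)   [reduce mod 317917]
reciprocity: (110205/317917) = +1·(317917/110205) since 110205 mod 4 = 1, 317917 mod 4 = 1; sign now +1
(317917/110205) = (97507/110205)   [reduce mod 110205]
reciprocity: (97507/110205) = +1·(110205/97507) since 97507 mod 4 = 3, 110205 mod 4 = 1; sign now +1
(110205/97507) = (12698/97507)   [reduce mod 97507]
12698 = 2^1·6349; (2/97507) = -1 since 97507 mod 8 = 3, so (12698/97507) = (-1)^1·(6349/97507); sign now -1
reciprocity: (6349/97507) = +1·(97507/6349) since 6349 mod 4 = 1, 97507 mod 4 = 3; sign now -1
(97507/6349) = (2272/6349)   [reduce mod 6349]
2272 = 2^5·71; (2/6349) = -1 since 6349 mod 8 = 5, so (2272/6349) = (-1)^5·(71/6349); sign now +1
reciprocity: (71/6349) = +1·(6349/71) since 71 mod 4 = 3, 6349 mod 4 = 1; sign now +1
(6349/71) = (30/71)   [reduce mod 71]
30 = 2^1·15; (2/71) = +1 since 71 mod 8 = 7, so (30/71) = (+1)^1·(15/71); sign now +1
reciprocity: (15/71) = -1·(71/15) since 15 mod 4 = 3, 71 mod 4 = 3; sign now -1
(71/15) = (11/15)   [reduce mod 15]
reciprocity: (11/15) = -1·(15/11) since 11 mod 4 = 3, 15 mod 4 = 3; sign now +1
(15/11) = (4/11)   [reduce mod 11]
4 = 2^2·1; (2/11) = -1 since 11 mod 8 = 3, so (4/11) = (-1)^2·(1/11); sign now +1
(1/11) = 1; final value = sign = +1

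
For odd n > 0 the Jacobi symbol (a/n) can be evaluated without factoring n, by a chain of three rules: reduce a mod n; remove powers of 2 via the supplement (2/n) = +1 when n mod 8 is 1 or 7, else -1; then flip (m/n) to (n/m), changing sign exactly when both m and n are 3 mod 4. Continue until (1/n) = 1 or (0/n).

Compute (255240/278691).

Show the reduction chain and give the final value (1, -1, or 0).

factor out 2^3: 255240 = 2^3·31905; with 278691 mod 8 = 3, (2/278691) = -1; sign now -1; continue with (31905/278691)
flip (31905/278691) -> (278691/31905): both odd, 31905 mod 4 = 1, 278691 mod 4 = 3, so the flip contributes +1; sign now -1
(278691/31905): 278691 mod 31905 = 23451, so (278691/31905) = (23451/31905)
flip (23451/31905) -> (31905/23451): both odd, 23451 mod 4 = 3, 31905 mod 4 = 1, so the flip contributes +1; sign now -1
(31905/23451): 31905 mod 23451 = 8454, so (31905/23451) = (8454/23451)
factor out 2^1: 8454 = 2^1·4227; with 23451 mod 8 = 3, (2/23451) = -1; sign now +1; continue with (4227/23451)
flip (4227/23451) -> (23451/4227): both odd, 4227 mod 4 = 3, 23451 mod 4 = 3, so the flip contributes -1; sign now -1
(23451/4227): 23451 mod 4227 = 2316, so (23451/4227) = (2316/4227)
factor out 2^2: 2316 = 2^2·579; with 4227 mod 8 = 3, (2/4227) = -1; sign now -1; continue with (579/4227)
flip (579/4227) -> (4227/579): both odd, 579 mod 4 = 3, 4227 mod 4 = 3, so the flip contributes -1; sign now +1
(4227/579): 4227 mod 579 = 174, so (4227/579) = (174/579)
factor out 2^1: 174 = 2^1·87; with 579 mod 8 = 3, (2/579) = -1; sign now -1; continue with (87/579)
flip (87/579) -> (579/87): both odd, 87 mod 4 = 3, 579 mod 4 = 3, so the flip contributes -1; sign now +1
(579/87): 579 mod 87 = 57, so (579/87) = (57/87)
flip (57/87) -> (87/57): both odd, 57 mod 4 = 1, 87 mod 4 = 3, so the flip contributes +1; sign now +1
(87/57): 87 mod 57 = 30, so (87/57) = (30/57)
factor out 2^1: 30 = 2^1·15; with 57 mod 8 = 1, (2/57) = +1; sign now +1; continue with (15/57)
flip (15/57) -> (57/15): both odd, 15 mod 4 = 3, 57 mod 4 = 1, so the flip contributes +1; sign now +1
(57/15): 57 mod 15 = 12, so (57/15) = (12/15)
factor out 2^2: 12 = 2^2·3; with 15 mod 8 = 7, (2/15) = +1; sign now +1; continue with (3/15)
flip (3/15) -> (15/3): both odd, 3 mod 4 = 3, 15 mod 4 = 3, so the flip contributes -1; sign now -1
(15/3): 15 mod 3 = 0, so (15/3) = (0/3)
reached (0/3); gcd(a, n) > 1, so (0/3) = 0 and the symbol is 0

0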